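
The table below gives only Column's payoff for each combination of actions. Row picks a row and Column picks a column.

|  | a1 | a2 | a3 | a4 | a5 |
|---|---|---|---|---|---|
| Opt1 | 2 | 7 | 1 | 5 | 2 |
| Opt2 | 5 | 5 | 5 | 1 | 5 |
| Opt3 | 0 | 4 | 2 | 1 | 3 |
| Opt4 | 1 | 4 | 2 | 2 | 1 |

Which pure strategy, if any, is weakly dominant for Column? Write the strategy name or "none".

a2

a2 vs a1: Opt1: 7>2, Opt2: 5=5, Opt3: 4>0, Opt4: 4>1.
a2 vs a3: Opt1: 7>1, Opt2: 5=5, Opt3: 4>2, Opt4: 4>2.
a2 vs a4: Opt1: 7>5, Opt2: 5>1, Opt3: 4>1, Opt4: 4>2.
a2 vs a5: Opt1: 7>2, Opt2: 5=5, Opt3: 4>3, Opt4: 4>1.
a2 is at least as good as every other strategy against every opponent action, so it is weakly dominant.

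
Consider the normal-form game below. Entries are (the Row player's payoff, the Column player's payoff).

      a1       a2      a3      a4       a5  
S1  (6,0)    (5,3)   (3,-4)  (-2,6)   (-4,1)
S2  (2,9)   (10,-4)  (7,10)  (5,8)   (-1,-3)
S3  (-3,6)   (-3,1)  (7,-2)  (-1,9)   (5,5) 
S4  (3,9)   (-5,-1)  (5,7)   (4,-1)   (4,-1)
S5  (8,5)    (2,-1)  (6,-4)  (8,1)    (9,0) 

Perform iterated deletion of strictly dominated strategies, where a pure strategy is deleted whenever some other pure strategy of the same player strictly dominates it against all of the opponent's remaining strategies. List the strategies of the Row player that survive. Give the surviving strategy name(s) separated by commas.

S2, S3, S5

Row S4 is eliminated: S5 beats it against every remaining column (a1: 8>3, a2: 2>-5, a3: 6>5, a4: 8>4, a5: 9>4).
The Column player's strategy a2 is strictly dominated by a4 (S1: 6>3, S2: 8>-4, S3: 9>1, S5: 1>-1) and is removed.
The Row player's strategy S1 is strictly dominated by S5 (a1: 8>6, a3: 6>3, a4: 8>-2, a5: 9>-4) and is removed.
Column a5 is eliminated: a1 beats it against every remaining row (S2: 9>-3, S3: 6>5, S5: 5>0).
Among the remaining strategies, none is strictly dominated by another pure strategy of the same player, so the elimination stops.
Surviving strategies — the Row player: {S2, S3, S5}; the Column player: {a1, a3, a4}.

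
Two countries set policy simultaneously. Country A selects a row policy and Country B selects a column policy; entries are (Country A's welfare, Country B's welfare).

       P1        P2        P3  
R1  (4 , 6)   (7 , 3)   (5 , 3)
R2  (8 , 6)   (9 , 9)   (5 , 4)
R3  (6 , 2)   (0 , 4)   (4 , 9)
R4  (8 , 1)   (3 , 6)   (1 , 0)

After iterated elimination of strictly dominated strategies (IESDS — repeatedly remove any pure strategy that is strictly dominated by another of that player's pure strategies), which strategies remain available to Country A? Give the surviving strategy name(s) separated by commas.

R2

Row R3 is eliminated: R2 beats it against every remaining column (P1: 8>6, P2: 9>0, P3: 5>4).
Column P3 is eliminated: P1 beats it against every remaining row (R1: 6>3, R2: 6>4, R4: 1>0).
Row R1 is eliminated: R2 beats it against every remaining column (P1: 8>4, P2: 9>7).
Column P1 is eliminated: P2 beats it against every remaining row (R2: 9>6, R4: 6>1).
For Country A, R2 strictly dominates R4 on the remaining columns (P2: 9>3); eliminate R4.
Among the remaining strategies, none is strictly dominated by another pure strategy of the same player, so the elimination stops.
Surviving strategies — Country A: {R2}; Country B: {P2}.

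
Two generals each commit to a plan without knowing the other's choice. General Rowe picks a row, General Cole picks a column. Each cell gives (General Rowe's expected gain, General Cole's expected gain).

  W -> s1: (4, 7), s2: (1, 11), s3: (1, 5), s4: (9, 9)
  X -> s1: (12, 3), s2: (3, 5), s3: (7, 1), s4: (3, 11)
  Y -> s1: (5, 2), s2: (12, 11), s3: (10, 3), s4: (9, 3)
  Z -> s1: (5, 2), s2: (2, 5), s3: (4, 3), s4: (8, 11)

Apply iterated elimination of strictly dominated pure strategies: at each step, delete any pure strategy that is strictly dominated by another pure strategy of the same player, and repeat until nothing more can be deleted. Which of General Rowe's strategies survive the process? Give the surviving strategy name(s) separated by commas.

Y

Column s1 is eliminated: s2 beats it against every remaining row (W: 11>7, X: 5>3, Y: 11>2, Z: 5>2).
Row X is eliminated: Y beats it against every remaining column (s2: 12>3, s3: 10>7, s4: 9>3).
General Rowe's strategy Z is strictly dominated by Y (s2: 12>2, s3: 10>4, s4: 9>8) and is removed.
Column s3 is eliminated: s2 beats it against every remaining row (W: 11>5, Y: 11>3).
For General Cole, s2 strictly dominates s4 on the remaining rows (W: 11>9, Y: 11>3); eliminate s4.
Row W is eliminated: Y beats it against every remaining column (s2: 12>1).
Among the remaining strategies, none is strictly dominated by another pure strategy of the same player, so the elimination stops.
Surviving strategies — General Rowe: {Y}; General Cole: {s2}.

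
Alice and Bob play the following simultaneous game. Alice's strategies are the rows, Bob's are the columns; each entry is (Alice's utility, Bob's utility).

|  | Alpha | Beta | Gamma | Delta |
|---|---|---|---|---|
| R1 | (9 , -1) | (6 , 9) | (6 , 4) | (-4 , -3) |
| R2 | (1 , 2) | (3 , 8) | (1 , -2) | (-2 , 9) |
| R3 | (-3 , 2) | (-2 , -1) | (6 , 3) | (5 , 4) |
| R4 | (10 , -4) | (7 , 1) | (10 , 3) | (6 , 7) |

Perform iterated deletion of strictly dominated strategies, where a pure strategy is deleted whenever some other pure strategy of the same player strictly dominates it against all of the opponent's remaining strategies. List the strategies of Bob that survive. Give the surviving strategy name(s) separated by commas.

Delta

Alice's strategy R1 is strictly dominated by R4 (Alpha: 10>9, Beta: 7>6, Gamma: 10>6, Delta: 6>-4) and is removed.
Alice's strategy R2 is strictly dominated by R4 (Alpha: 10>1, Beta: 7>3, Gamma: 10>1, Delta: 6>-2) and is removed.
Row R3 is eliminated: R4 beats it against every remaining column (Alpha: 10>-3, Beta: 7>-2, Gamma: 10>6, Delta: 6>5).
Column Alpha is eliminated: Beta beats it against every remaining row (R4: 1>-4).
For Bob, Gamma strictly dominates Beta on the remaining rows (R4: 3>1); eliminate Beta.
Bob's strategy Gamma is strictly dominated by Delta (R4: 7>3) and is removed.
Among the remaining strategies, none is strictly dominated by another pure strategy of the same player, so the elimination stops.
Surviving strategies — Alice: {R4}; Bob: {Delta}.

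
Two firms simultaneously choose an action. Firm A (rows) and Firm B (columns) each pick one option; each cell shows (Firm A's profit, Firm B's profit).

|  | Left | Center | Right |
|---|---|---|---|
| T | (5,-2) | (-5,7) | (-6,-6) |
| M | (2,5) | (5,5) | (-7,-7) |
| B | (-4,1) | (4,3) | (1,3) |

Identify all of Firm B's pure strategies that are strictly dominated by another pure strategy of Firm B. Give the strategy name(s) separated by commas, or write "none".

none

Left: no other strategy beats it everywhere (Center at M (5=5); Right at T (-2>-6)).
Center: no other strategy beats it everywhere (Left at T (7>-2); Right at T (7>-6)).
Right: no other strategy beats it everywhere (Left at B (3>1); Center at B (3=3)).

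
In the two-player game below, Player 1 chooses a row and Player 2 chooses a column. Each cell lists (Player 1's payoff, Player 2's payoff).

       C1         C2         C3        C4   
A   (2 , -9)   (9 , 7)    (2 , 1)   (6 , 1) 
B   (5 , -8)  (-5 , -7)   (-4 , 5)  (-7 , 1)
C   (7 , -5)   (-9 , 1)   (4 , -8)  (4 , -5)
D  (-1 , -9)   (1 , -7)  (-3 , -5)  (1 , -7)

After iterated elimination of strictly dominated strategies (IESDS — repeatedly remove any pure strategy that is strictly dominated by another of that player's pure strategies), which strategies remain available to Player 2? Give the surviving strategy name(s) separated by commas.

For Player 1, A strictly dominates D on the remaining columns (C1: 2>-1, C2: 9>1, C3: 2>-3, C4: 6>1); eliminate D.
Player 2's strategy C1 is strictly dominated by C2 (A: 7>-9, B: -7>-8, C: 1>-5) and is removed.
Row B is eliminated: A beats it against every remaining column (C2: 9>-5, C3: 2>-4, C4: 6>-7).
For Player 2, C2 strictly dominates C3 on the remaining rows (A: 7>1, C: 1>-8); eliminate C3.
For Player 1, A strictly dominates C on the remaining columns (C2: 9>-9, C4: 6>4); eliminate C.
Column C4 is eliminated: C2 beats it against every remaining row (A: 7>1).
Among the remaining strategies, none is strictly dominated by another pure strategy of the same player, so the elimination stops.
Surviving strategies — Player 1: {A}; Player 2: {C2}.

C2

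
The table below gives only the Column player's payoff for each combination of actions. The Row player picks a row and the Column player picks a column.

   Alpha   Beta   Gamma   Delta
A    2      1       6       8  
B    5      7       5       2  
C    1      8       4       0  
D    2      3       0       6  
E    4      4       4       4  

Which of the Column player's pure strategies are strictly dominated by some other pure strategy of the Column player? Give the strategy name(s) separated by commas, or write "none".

Alpha: no other strategy beats it everywhere (Beta at A (2>1); Gamma at B (5=5); Delta at B (5>2)).
Nothing dominates Beta: Alpha at B (7>5); Gamma at B (7>5); Delta at B (7>2).
Gamma: no other strategy beats it everywhere (Alpha at A (6>2); Beta at A (6>1); Delta at B (5>2)).
Delta is not dominated — it holds its own against Alpha at A (8>2); Beta at A (8>1); Gamma at A (8>6).

none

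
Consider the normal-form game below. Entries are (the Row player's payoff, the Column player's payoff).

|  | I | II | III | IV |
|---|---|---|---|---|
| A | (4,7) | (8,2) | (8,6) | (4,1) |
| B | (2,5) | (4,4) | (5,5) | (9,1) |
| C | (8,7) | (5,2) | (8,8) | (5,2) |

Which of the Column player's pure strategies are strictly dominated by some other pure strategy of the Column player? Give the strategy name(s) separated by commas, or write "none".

I is not dominated — it holds its own against II at A (7>2); III at A (7>6); IV at A (7>1).
I strictly dominates II — A: 7>2, B: 5>4, C: 7>2.
III: no other strategy beats it everywhere (I at B (5=5); II at A (6>2); IV at A (6>1)).
I strictly dominates IV — A: 7>1, B: 5>1, C: 7>2.

II, IV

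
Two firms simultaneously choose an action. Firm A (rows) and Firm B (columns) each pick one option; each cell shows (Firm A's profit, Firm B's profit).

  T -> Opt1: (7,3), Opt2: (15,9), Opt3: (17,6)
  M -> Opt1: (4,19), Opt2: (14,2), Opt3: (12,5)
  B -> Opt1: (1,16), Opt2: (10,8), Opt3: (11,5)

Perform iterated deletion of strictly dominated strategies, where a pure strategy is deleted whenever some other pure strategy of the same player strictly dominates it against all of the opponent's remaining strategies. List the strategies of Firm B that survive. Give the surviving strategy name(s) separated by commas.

Opt2

Row M is eliminated: T beats it against every remaining column (Opt1: 7>4, Opt2: 15>14, Opt3: 17>12).
For Firm A, T strictly dominates B on the remaining columns (Opt1: 7>1, Opt2: 15>10, Opt3: 17>11); eliminate B.
For Firm B, Opt2 strictly dominates Opt1 on the remaining rows (T: 9>3); eliminate Opt1.
For Firm B, Opt2 strictly dominates Opt3 on the remaining rows (T: 9>6); eliminate Opt3.
Among the remaining strategies, none is strictly dominated by another pure strategy of the same player, so the elimination stops.
Surviving strategies — Firm A: {T}; Firm B: {Opt2}.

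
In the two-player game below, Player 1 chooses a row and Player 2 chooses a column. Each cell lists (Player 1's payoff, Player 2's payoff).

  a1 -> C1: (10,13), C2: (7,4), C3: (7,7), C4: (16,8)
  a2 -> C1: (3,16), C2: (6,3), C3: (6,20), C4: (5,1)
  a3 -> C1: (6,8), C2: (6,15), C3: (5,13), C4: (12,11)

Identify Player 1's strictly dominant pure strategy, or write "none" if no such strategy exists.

a1

a1 vs a2: C1: 10>3, C2: 7>6, C3: 7>6, C4: 16>5.
a1 vs a3: C1: 10>6, C2: 7>6, C3: 7>5, C4: 16>12.
a1 strictly beats every other strategy against every opponent action, so it is strictly dominant.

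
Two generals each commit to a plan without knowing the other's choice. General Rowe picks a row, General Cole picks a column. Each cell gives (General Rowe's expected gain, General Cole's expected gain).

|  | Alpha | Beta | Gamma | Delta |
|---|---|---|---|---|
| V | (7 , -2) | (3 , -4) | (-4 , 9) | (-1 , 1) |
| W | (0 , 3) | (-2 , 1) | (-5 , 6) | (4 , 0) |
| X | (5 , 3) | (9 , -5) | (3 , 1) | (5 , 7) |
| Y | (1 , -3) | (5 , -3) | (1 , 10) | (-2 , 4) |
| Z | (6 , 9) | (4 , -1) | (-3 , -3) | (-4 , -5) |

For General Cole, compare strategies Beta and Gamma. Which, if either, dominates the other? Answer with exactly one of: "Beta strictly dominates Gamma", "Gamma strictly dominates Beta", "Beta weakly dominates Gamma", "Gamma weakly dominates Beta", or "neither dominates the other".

neither dominates the other

Compare Beta to Gamma across every action of General Rowe: V: -4<9, W: 1<6, X: -5<1, Y: -3<10, Z: -1>-3.
Beta does better at Z but worse at V, W, X, Y; neither strategy dominates the other.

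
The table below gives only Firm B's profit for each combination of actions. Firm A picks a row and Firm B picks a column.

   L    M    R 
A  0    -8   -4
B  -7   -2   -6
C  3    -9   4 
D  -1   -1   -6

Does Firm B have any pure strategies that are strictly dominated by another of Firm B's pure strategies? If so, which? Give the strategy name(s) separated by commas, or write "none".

L is not dominated — it holds its own against M at A (0>-8); R at A (0>-4).
M: no other strategy beats it everywhere (L at B (-2>-7); R at B (-2>-6)).
R: no other strategy beats it everywhere (L at B (-6>-7); M at A (-4>-8)).

none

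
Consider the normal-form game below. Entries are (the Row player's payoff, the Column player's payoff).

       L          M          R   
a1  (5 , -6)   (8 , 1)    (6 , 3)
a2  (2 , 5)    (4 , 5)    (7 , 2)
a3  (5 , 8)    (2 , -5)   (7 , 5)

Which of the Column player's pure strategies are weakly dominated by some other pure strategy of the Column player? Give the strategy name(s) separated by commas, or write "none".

Nothing dominates L: M at a3 (8>-5); R at a2 (5>2).
Nothing dominates M: L at a1 (1>-6); R at a2 (5>2).
R: no other strategy beats it everywhere (L at a1 (3>-6); M at a1 (3>1)).

none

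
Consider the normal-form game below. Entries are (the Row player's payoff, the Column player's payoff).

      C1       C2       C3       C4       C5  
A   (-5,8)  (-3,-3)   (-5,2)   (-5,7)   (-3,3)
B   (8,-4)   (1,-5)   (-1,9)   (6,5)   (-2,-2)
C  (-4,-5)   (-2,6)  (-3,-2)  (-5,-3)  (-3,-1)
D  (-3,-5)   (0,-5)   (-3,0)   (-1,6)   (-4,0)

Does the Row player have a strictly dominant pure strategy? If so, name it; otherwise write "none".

B vs A: C1: 8>-5, C2: 1>-3, C3: -1>-5, C4: 6>-5, C5: -2>-3.
B vs C: C1: 8>-4, C2: 1>-2, C3: -1>-3, C4: 6>-5, C5: -2>-3.
B vs D: C1: 8>-3, C2: 1>0, C3: -1>-3, C4: 6>-1, C5: -2>-4.
B strictly beats every other strategy against every opponent action, so it is strictly dominant.

B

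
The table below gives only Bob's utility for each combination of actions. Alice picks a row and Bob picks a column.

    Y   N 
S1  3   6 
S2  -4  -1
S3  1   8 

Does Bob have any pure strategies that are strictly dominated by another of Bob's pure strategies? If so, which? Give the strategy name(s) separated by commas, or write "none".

Y

Y: dominated, since N does at least as well everywhere (S1: 6>3, S2: -1>-4, S3: 8>1).
N: no other strategy beats it everywhere (Y at S1 (6>3)).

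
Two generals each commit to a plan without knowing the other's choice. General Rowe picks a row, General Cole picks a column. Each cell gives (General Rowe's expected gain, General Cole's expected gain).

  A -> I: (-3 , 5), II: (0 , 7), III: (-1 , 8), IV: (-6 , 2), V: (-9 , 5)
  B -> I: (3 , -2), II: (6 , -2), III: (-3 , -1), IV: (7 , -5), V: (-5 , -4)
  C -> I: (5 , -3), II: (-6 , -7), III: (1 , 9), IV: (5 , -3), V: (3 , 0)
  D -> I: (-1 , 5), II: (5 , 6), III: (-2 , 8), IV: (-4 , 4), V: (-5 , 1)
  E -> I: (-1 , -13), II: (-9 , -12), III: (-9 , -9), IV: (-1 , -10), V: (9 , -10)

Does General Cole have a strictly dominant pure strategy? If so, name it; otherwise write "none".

III vs I: A: 8>5, B: -1>-2, C: 9>-3, D: 8>5, E: -9>-13.
III vs II: A: 8>7, B: -1>-2, C: 9>-7, D: 8>6, E: -9>-12.
III vs IV: A: 8>2, B: -1>-5, C: 9>-3, D: 8>4, E: -9>-10.
III vs V: A: 8>5, B: -1>-4, C: 9>0, D: 8>1, E: -9>-10.
III strictly beats every other strategy against every opponent action, so it is strictly dominant.

III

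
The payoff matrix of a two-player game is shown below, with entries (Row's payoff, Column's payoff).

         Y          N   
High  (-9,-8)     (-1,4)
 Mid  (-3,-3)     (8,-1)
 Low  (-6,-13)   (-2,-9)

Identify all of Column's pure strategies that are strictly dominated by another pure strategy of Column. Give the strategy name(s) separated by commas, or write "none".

Y is strictly dominated by N (High: 4>-8, Mid: -1>-3, Low: -9>-13).
Nothing dominates N: Y at High (4>-8).

Y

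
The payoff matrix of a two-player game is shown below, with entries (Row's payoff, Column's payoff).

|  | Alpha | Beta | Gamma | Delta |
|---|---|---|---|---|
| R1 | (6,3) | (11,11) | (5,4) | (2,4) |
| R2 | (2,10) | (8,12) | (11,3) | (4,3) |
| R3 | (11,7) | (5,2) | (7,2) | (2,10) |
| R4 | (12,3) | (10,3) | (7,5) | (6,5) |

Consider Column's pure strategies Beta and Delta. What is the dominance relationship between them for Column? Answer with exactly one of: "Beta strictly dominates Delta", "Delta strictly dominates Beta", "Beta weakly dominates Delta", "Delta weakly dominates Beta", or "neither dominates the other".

Beta's payoffs vs Delta's, by Row's action — R1: 11>4, R2: 12>3, R3: 2<10, R4: 3<5.
Beta does better at R1, R2 but worse at R3, R4; neither strategy dominates the other.

neither dominates the other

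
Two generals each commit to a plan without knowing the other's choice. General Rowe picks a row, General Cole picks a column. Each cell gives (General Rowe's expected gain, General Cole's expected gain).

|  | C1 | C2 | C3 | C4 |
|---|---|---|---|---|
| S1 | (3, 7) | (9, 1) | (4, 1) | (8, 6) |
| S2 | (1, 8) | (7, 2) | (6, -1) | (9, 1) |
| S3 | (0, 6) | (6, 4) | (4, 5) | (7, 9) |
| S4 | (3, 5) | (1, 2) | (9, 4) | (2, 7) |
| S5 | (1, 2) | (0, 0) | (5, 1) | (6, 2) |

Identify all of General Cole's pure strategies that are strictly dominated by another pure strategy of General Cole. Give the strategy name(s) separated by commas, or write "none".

C2, C3

Nothing dominates C1: C2 at S1 (7>1); C3 at S1 (7>1); C4 at S1 (7>6).
C2 is strictly dominated by C1 (S1: 7>1, S2: 8>2, S3: 6>4, S4: 5>2, S5: 2>0).
C1 strictly dominates C3 — S1: 7>1, S2: 8>-1, S3: 6>5, S4: 5>4, S5: 2>1.
C4: no other strategy beats it everywhere (C1 at S3 (9>6); C2 at S1 (6>1); C3 at S1 (6>1)).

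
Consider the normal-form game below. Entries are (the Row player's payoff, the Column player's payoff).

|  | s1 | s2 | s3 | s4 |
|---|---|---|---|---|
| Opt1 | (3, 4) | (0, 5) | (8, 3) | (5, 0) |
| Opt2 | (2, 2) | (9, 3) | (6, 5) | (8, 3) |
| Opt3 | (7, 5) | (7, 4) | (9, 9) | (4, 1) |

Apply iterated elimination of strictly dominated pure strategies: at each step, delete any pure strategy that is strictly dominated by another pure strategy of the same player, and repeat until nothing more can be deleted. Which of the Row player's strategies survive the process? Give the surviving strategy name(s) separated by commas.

Column s4 is eliminated: s3 beats it against every remaining row (Opt1: 3>0, Opt2: 5>3, Opt3: 9>1).
For the Row player, Opt3 strictly dominates Opt1 on the remaining columns (s1: 7>3, s2: 7>0, s3: 9>8); eliminate Opt1.
Column s1 is eliminated: s3 beats it against every remaining row (Opt2: 5>2, Opt3: 9>5).
The Column player's strategy s2 is strictly dominated by s3 (Opt2: 5>3, Opt3: 9>4) and is removed.
The Row player's strategy Opt2 is strictly dominated by Opt3 (s3: 9>6) and is removed.
Among the remaining strategies, none is strictly dominated by another pure strategy of the same player, so the elimination stops.
Surviving strategies — the Row player: {Opt3}; the Column player: {s3}.

Opt3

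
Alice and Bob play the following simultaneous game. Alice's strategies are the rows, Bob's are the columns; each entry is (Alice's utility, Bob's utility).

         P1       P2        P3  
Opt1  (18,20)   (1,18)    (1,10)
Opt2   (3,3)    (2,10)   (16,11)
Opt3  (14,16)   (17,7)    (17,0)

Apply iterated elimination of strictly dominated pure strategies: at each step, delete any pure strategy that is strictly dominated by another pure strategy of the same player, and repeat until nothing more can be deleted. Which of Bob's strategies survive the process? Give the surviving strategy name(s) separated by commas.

For Alice, Opt3 strictly dominates Opt2 on the remaining columns (P1: 14>3, P2: 17>2, P3: 17>16); eliminate Opt2.
Column P2 is eliminated: P1 beats it against every remaining row (Opt1: 20>18, Opt3: 16>7).
Bob's strategy P3 is strictly dominated by P1 (Opt1: 20>10, Opt3: 16>0) and is removed.
Row Opt3 is eliminated: Opt1 beats it against every remaining column (P1: 18>14).
Among the remaining strategies, none is strictly dominated by another pure strategy of the same player, so the elimination stops.
Surviving strategies — Alice: {Opt1}; Bob: {P1}.

P1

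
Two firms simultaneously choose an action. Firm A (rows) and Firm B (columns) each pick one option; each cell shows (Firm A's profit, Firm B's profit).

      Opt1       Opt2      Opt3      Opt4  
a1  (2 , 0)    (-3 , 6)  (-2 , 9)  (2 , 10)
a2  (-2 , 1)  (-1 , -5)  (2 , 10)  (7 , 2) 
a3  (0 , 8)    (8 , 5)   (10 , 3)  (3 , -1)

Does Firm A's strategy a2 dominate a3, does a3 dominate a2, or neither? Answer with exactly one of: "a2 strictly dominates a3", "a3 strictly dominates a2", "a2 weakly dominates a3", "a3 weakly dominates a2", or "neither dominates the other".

neither dominates the other

a2's payoffs vs a3's, by Firm B's action — Opt1: -2<0, Opt2: -1<8, Opt3: 2<10, Opt4: 7>3.
a2 does better at Opt4 but worse at Opt1, Opt2, Opt3; neither strategy dominates the other.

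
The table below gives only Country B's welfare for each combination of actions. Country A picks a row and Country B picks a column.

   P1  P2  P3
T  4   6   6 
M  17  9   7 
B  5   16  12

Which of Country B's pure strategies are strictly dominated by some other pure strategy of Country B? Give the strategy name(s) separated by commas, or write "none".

none

P1 is not dominated — it holds its own against P2 at M (17>9); P3 at M (17>7).
Nothing dominates P2: P1 at T (6>4); P3 at T (6=6).
P3 is not dominated — it holds its own against P1 at T (6>4); P2 at T (6=6).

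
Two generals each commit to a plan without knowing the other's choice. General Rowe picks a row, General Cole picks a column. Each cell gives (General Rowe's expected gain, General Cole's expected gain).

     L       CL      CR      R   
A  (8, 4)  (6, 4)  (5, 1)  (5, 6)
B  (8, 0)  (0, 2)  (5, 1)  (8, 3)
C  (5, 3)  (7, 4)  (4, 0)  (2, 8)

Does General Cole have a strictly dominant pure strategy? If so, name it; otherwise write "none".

R

R vs L: A: 6>4, B: 3>0, C: 8>3.
R vs CL: A: 6>4, B: 3>2, C: 8>4.
R vs CR: A: 6>1, B: 3>1, C: 8>0.
R strictly beats every other strategy against every opponent action, so it is strictly dominant.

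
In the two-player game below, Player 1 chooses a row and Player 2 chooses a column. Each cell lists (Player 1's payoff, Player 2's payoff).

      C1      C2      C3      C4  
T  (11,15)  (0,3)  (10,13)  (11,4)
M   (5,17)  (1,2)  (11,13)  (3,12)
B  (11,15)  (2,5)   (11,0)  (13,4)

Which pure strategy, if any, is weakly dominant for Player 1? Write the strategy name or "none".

B vs T: C1: 11=11, C2: 2>0, C3: 11>10, C4: 13>11.
B vs M: C1: 11>5, C2: 2>1, C3: 11=11, C4: 13>3.
B is at least as good as every other strategy against every opponent action, so it is weakly dominant.

B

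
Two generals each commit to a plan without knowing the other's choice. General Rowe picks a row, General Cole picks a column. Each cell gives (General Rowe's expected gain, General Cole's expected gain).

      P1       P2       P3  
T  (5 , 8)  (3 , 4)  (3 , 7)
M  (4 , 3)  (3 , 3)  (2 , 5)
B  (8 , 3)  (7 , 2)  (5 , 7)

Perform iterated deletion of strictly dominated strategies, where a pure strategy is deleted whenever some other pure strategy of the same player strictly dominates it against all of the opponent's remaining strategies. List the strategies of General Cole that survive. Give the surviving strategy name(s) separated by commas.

Row T is eliminated: B beats it against every remaining column (P1: 8>5, P2: 7>3, P3: 5>3).
General Rowe's strategy M is strictly dominated by B (P1: 8>4, P2: 7>3, P3: 5>2) and is removed.
Column P1 is eliminated: P3 beats it against every remaining row (B: 7>3).
For General Cole, P3 strictly dominates P2 on the remaining rows (B: 7>2); eliminate P2.
Among the remaining strategies, none is strictly dominated by another pure strategy of the same player, so the elimination stops.
Surviving strategies — General Rowe: {B}; General Cole: {P3}.

P3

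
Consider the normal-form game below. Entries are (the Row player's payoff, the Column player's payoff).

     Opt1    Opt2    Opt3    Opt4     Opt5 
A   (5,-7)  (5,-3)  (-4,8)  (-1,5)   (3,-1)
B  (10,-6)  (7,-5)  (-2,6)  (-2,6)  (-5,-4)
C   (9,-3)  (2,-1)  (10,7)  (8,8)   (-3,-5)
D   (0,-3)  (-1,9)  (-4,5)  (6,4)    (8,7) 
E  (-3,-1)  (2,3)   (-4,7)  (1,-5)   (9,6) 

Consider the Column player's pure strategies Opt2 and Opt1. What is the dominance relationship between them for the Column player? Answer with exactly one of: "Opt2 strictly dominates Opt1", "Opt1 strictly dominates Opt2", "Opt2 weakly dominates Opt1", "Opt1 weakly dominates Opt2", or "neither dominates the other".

Opt2's payoffs vs Opt1's, by the Row player's action — A: -3>-7, B: -5>-6, C: -1>-3, D: 9>-3, E: 3>-1.
Opt2 gives a strictly higher payoff against each choice by the Row player, so Opt2 strictly dominates Opt1.

Opt2 strictly dominates Opt1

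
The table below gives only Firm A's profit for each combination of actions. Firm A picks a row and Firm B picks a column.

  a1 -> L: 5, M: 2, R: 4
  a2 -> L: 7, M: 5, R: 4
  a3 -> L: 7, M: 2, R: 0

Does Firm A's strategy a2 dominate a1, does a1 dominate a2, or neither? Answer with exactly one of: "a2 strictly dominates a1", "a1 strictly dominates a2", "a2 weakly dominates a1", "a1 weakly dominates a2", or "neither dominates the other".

a2 weakly dominates a1

Compare a2 to a1 across each choice by Firm B: L: 7>5, M: 5>2, R: 4=4.
a2 is at least as good everywhere and strictly better somewhere (tied only at R), so a2 weakly but not strictly dominates a1.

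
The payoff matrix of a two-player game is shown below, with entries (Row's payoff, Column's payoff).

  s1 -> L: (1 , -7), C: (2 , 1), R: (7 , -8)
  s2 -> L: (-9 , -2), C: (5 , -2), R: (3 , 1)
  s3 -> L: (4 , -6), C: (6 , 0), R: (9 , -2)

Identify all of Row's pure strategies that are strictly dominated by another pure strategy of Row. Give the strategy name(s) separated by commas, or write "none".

s1 is strictly dominated by s3 (L: 4>1, C: 6>2, R: 9>7).
s2 is strictly dominated by s3 (L: 4>-9, C: 6>5, R: 9>3).
s3: no other strategy beats it everywhere (s1 at L (4>1); s2 at L (4>-9)).

s1, s2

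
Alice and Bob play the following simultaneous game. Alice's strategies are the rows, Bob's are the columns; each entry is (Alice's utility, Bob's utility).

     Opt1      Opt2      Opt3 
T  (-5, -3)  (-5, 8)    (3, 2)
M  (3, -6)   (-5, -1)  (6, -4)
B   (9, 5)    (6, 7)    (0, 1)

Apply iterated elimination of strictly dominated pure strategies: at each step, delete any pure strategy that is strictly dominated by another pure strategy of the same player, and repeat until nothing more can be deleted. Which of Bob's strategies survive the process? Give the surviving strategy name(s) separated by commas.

Opt2

For Bob, Opt2 strictly dominates Opt1 on the remaining rows (T: 8>-3, M: -1>-6, B: 7>5); eliminate Opt1.
Bob's strategy Opt3 is strictly dominated by Opt2 (T: 8>2, M: -1>-4, B: 7>1) and is removed.
Row T is eliminated: B beats it against every remaining column (Opt2: 6>-5).
Alice's strategy M is strictly dominated by B (Opt2: 6>-5) and is removed.
Among the remaining strategies, none is strictly dominated by another pure strategy of the same player, so the elimination stops.
Surviving strategies — Alice: {B}; Bob: {Opt2}.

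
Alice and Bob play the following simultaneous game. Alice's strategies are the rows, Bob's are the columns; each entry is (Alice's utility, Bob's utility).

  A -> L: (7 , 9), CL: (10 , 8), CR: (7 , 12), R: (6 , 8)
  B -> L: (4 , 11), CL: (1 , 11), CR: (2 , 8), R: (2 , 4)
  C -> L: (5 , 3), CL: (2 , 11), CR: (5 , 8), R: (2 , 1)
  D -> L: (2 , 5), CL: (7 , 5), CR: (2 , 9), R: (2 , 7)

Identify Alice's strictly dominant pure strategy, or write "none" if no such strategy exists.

A

A vs B: L: 7>4, CL: 10>1, CR: 7>2, R: 6>2.
A vs C: L: 7>5, CL: 10>2, CR: 7>5, R: 6>2.
A vs D: L: 7>2, CL: 10>7, CR: 7>2, R: 6>2.
A strictly beats every other strategy against every opponent action, so it is strictly dominant.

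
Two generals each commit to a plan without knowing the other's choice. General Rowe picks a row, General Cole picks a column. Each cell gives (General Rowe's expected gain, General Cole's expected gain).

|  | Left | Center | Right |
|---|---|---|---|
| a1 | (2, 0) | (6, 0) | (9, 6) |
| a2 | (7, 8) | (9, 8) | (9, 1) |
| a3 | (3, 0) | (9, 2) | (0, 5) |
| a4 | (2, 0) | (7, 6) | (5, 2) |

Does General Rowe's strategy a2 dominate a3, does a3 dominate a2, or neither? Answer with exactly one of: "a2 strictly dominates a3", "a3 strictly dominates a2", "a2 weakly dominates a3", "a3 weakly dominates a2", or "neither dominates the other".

a2's payoffs vs a3's, by General Cole's action — Left: 7>3, Center: 9=9, Right: 9>0.
a2 is at least as good everywhere and strictly better somewhere (tied only at Center), so a2 weakly but not strictly dominates a3.

a2 weakly dominates a3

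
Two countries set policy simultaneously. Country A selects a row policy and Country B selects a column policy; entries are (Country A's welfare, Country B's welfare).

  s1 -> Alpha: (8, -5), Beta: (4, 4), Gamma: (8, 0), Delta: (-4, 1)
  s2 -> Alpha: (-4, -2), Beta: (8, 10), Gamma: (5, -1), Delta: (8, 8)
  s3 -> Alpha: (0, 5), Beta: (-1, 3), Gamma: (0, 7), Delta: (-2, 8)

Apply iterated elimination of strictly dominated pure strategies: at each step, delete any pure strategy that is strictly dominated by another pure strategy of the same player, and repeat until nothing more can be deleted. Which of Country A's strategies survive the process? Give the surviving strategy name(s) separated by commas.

Country B's strategy Alpha is strictly dominated by Gamma (s1: 0>-5, s2: -1>-2, s3: 7>5) and is removed.
For Country A, s2 strictly dominates s3 on the remaining columns (Beta: 8>-1, Gamma: 5>0, Delta: 8>-2); eliminate s3.
For Country B, Beta strictly dominates Gamma on the remaining rows (s1: 4>0, s2: 10>-1); eliminate Gamma.
Row s1 is eliminated: s2 beats it against every remaining column (Beta: 8>4, Delta: 8>-4).
Column Delta is eliminated: Beta beats it against every remaining row (s2: 10>8).
Among the remaining strategies, none is strictly dominated by another pure strategy of the same player, so the elimination stops.
Surviving strategies — Country A: {s2}; Country B: {Beta}.

s2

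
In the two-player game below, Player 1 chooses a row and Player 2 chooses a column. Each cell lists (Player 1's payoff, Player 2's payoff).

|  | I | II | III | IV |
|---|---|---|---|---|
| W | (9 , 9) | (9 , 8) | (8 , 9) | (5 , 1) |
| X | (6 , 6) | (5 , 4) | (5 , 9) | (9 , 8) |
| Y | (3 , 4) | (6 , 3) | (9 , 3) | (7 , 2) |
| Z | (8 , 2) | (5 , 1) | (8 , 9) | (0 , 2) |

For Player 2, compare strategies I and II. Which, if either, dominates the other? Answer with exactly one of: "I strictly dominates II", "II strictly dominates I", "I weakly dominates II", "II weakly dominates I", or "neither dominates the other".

I strictly dominates II

Compare I to II across every action of Player 1: W: 9>8, X: 6>4, Y: 4>3, Z: 2>1.
Every comparison favours I, so I strictly dominates II.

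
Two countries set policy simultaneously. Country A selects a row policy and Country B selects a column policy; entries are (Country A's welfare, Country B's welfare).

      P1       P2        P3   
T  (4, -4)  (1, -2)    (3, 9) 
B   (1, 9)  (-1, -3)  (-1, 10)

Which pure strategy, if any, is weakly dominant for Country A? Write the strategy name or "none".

T

T vs B: P1: 4>1, P2: 1>-1, P3: 3>-1.
T is at least as good as every other strategy against every opponent action, so it is weakly dominant.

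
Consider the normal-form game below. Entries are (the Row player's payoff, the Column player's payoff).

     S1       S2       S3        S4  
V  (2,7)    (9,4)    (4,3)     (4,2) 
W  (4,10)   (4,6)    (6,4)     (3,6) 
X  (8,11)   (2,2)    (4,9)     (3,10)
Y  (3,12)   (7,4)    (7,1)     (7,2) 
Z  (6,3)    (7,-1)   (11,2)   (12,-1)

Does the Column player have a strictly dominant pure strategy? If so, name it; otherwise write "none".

S1 vs S2: V: 7>4, W: 10>6, X: 11>2, Y: 12>4, Z: 3>-1.
S1 vs S3: V: 7>3, W: 10>4, X: 11>9, Y: 12>1, Z: 3>2.
S1 vs S4: V: 7>2, W: 10>6, X: 11>10, Y: 12>2, Z: 3>-1.
S1 strictly beats every other strategy against every opponent action, so it is strictly dominant.

S1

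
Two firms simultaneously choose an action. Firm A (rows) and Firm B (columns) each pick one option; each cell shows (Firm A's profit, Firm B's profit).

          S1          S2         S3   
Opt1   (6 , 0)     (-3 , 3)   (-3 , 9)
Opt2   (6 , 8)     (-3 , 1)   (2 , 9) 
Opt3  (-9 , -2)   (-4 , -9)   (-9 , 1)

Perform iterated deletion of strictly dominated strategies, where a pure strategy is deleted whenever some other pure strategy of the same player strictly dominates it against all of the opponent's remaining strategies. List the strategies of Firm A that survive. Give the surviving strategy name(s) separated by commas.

Opt2

Row Opt3 is eliminated: Opt1 beats it against every remaining column (S1: 6>-9, S2: -3>-4, S3: -3>-9).
Firm B's strategy S1 is strictly dominated by S3 (Opt1: 9>0, Opt2: 9>8) and is removed.
Firm B's strategy S2 is strictly dominated by S3 (Opt1: 9>3, Opt2: 9>1) and is removed.
For Firm A, Opt2 strictly dominates Opt1 on the remaining columns (S3: 2>-3); eliminate Opt1.
Among the remaining strategies, none is strictly dominated by another pure strategy of the same player, so the elimination stops.
Surviving strategies — Firm A: {Opt2}; Firm B: {S3}.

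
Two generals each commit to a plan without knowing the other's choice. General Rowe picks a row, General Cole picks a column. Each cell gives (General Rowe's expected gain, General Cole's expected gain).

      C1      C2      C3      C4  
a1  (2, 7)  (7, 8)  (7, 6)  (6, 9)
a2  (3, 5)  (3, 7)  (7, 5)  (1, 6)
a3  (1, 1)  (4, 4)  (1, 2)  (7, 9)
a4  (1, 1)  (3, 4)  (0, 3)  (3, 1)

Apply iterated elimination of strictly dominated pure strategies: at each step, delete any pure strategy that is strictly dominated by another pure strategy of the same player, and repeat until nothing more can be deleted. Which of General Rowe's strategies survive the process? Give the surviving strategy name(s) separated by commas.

a3

For General Rowe, a1 strictly dominates a4 on the remaining columns (C1: 2>1, C2: 7>3, C3: 7>0, C4: 6>3); eliminate a4.
For General Cole, C2 strictly dominates C1 on the remaining rows (a1: 8>7, a2: 7>5, a3: 4>1); eliminate C1.
General Cole's strategy C3 is strictly dominated by C2 (a1: 8>6, a2: 7>5, a3: 4>2) and is removed.
General Rowe's strategy a2 is strictly dominated by a1 (C2: 7>3, C4: 6>1) and is removed.
For General Cole, C4 strictly dominates C2 on the remaining rows (a1: 9>8, a3: 9>4); eliminate C2.
For General Rowe, a3 strictly dominates a1 on the remaining columns (C4: 7>6); eliminate a1.
Among the remaining strategies, none is strictly dominated by another pure strategy of the same player, so the elimination stops.
Surviving strategies — General Rowe: {a3}; General Cole: {C4}.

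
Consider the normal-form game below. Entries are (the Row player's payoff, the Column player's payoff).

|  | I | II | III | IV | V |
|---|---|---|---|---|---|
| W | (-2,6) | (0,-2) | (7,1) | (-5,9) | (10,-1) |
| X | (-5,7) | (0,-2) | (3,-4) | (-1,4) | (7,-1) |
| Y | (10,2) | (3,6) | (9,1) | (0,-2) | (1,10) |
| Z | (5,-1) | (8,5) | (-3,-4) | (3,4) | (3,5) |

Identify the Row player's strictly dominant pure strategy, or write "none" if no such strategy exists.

none

W fails to dominate X at II (0=0).
X fails to dominate W at I (-5<-2).
Y fails to dominate W at V (1<10).
Z fails to dominate W at III (-3<7).
No single strategy dominates all the others.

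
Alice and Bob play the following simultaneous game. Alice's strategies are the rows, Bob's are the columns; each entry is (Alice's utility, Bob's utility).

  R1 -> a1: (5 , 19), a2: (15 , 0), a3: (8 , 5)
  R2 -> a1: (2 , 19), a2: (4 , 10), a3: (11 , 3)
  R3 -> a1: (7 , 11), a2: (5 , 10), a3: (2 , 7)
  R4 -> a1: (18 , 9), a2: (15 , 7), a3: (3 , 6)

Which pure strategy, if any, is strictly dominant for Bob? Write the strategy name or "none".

a1

a1 vs a2: R1: 19>0, R2: 19>10, R3: 11>10, R4: 9>7.
a1 vs a3: R1: 19>5, R2: 19>3, R3: 11>7, R4: 9>6.
a1 strictly beats every other strategy against every opponent action, so it is strictly dominant.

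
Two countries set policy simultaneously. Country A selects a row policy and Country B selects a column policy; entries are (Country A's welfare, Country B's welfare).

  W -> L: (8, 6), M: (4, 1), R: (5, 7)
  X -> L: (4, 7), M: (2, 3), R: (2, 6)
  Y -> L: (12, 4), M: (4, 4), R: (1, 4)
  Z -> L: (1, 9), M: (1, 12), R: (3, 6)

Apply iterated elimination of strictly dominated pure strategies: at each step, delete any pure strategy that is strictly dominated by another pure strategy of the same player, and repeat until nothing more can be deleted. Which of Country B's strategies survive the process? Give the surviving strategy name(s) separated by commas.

L, M, R

Country A's strategy X is strictly dominated by W (L: 8>4, M: 4>2, R: 5>2) and is removed.
Row Z is eliminated: W beats it against every remaining column (L: 8>1, M: 4>1, R: 5>3).
Among the remaining strategies, none is strictly dominated by another pure strategy of the same player, so the elimination stops.
Surviving strategies — Country A: {W, Y}; Country B: {L, M, R}.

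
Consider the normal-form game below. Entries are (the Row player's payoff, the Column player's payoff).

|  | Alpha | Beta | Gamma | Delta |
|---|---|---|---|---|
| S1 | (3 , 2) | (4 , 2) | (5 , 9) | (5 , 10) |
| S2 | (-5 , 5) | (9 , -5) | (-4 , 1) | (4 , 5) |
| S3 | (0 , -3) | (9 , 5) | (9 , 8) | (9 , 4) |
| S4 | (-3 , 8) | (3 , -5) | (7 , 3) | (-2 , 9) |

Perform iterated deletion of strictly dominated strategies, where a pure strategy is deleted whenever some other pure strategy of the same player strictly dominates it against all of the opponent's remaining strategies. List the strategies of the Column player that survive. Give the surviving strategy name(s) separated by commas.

Gamma

The Row player's strategy S4 is strictly dominated by S3 (Alpha: 0>-3, Beta: 9>3, Gamma: 9>7, Delta: 9>-2) and is removed.
Column Beta is eliminated: Gamma beats it against every remaining row (S1: 9>2, S2: 1>-5, S3: 8>5).
For the Row player, S1 strictly dominates S2 on the remaining columns (Alpha: 3>-5, Gamma: 5>-4, Delta: 5>4); eliminate S2.
The Column player's strategy Alpha is strictly dominated by Gamma (S1: 9>2, S3: 8>-3) and is removed.
The Row player's strategy S1 is strictly dominated by S3 (Gamma: 9>5, Delta: 9>5) and is removed.
The Column player's strategy Delta is strictly dominated by Gamma (S3: 8>4) and is removed.
Among the remaining strategies, none is strictly dominated by another pure strategy of the same player, so the elimination stops.
Surviving strategies — the Row player: {S3}; the Column player: {Gamma}.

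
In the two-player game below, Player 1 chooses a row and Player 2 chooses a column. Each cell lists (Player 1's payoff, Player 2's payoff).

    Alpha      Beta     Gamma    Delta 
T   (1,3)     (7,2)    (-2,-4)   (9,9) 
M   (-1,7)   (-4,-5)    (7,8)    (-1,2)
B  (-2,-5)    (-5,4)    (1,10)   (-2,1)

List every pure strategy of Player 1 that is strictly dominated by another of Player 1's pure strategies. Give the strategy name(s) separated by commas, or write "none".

T: no other strategy beats it everywhere (M at Alpha (1>-1); B at Alpha (1>-2)).
Nothing dominates M: T at Gamma (7>-2); B at Alpha (-1>-2).
M strictly dominates B — Alpha: -1>-2, Beta: -4>-5, Gamma: 7>1, Delta: -1>-2.

B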